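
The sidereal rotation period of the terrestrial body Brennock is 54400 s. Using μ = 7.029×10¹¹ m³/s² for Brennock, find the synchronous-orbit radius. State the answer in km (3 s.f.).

A synchronous orbit has period T, so by Kepler's third law a = (μT²/4π²)^(1/3).
μT²/4π² = 7.029×10¹¹ × (5.440×10⁴)² / 39.48 = 5.269×10¹⁹ m³.
a = 3.749×10⁶ m = 3749.0 km.

r_sync ≈ 3750 km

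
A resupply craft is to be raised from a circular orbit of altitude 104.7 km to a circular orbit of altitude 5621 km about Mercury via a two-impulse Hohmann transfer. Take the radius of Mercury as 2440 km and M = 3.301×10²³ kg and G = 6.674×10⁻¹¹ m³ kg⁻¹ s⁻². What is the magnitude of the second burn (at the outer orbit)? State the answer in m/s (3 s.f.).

Δv ≈ 508 m/s

μ = GM = 6.674×10⁻¹¹ × 3.301×10²³ = 2.203×10¹³ m³/s².
r₁ = 2440 + 104.7 = 2544.7 km = 2.5447×10⁶ m.
r₂ = 2440 + 5621 = 8061.0 km = 8.0610×10⁶ m.
Transfer ellipse a_t = (r₁ + r₂)/2 = 5.303×10⁶ m.
At r₁: circular v_c1 = √(μ/r₁) = 2942 m/s; transfer-periherm v_p = √[μ(2/r₁ − 1/a_t)] = 3628 m/s.
At r₂: circular v_c2 = √(μ/r₂) = 1653 m/s; transfer-apoherm v_a = √[μ(2/r₂ − 1/a_t)] = 1145 m/s.
Δv₂ = v_c2 − v_a = 508.0 m/s.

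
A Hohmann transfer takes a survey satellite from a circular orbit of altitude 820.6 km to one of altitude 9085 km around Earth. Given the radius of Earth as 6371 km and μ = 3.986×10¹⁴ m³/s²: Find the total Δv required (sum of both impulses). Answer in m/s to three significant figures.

r₁ = 6371 + 820.6 = 7191.6 km = 7.1916×10⁶ m.
r₂ = 6371 + 9085 = 15456 km = 1.5456×10⁷ m.
Transfer ellipse a_t = (r₁ + r₂)/2 = 1.132×10⁷ m.
At r₁: circular v_c1 = √(μ/r₁) = 7445 m/s; transfer-perigee v_p = √[μ(2/r₁ − 1/a_t)] = 8698 m/s.
Δv₁ = v_p − v_c1 = 1253 m/s.
At r₂: circular v_c2 = √(μ/r₂) = 5078 m/s; transfer-apogee v_a = √[μ(2/r₂ − 1/a_t)] = 4047 m/s.
Δv₂ = v_c2 − v_a = 1031 m/s.
Total Δv = Δv₁ + Δv₂ = 2284 m/s.

Δv_total ≈ 2280 m/s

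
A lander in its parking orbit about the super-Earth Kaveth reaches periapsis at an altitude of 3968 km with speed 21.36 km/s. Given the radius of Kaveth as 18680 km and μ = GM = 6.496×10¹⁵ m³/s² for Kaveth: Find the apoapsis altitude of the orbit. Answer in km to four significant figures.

r_p = 18680 + 3968 = 22648 km = 2.265×10⁷ m.
Specific energy ε = v²/2 − μ/r = -5.870×10⁷ J/kg, so a = −μ/(2ε) = 5.533×10⁷ m.
The apsides satisfy r_p + r_a = 2a, so the apoapsis radius is 2a − r_p = 8.802×10⁷ m = 88017 km.
Apoapsis altitude = 88017 − 18680 = 69337 km.

apoapsis altitude ≈ 69340 km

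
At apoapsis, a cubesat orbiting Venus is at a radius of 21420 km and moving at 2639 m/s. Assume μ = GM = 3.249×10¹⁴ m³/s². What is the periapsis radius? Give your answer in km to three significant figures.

periapsis radius ≈ 6380 km

r_a = 2.142×10⁷ m.
Specific energy ε = v²/2 − μ/r = -1.169×10⁷ J/kg, so a = −μ/(2ε) = 1.390×10⁷ m.
The apsides satisfy r_p + r_a = 2a, so the periapsis radius is 2a − r_a = 6.383×10⁶ m = 6382.7 km.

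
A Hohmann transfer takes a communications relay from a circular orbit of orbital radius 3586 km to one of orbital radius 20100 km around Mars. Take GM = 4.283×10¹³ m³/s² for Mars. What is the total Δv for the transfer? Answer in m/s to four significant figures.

Δv_total ≈ 1703 m/s

r₁ = 3586 km = 3.586×10⁶ m.
r₂ = 20100 km = 2.010×10⁷ m.
Transfer ellipse a_t = (r₁ + r₂)/2 = 1.184×10⁷ m.
At r₁: circular v_c1 = √(μ/r₁) = 3456 m/s; transfer-periapsis v_p = √[μ(2/r₁ − 1/a_t)] = 4502 m/s.
Δv₁ = v_p − v_c1 = 1046 m/s.
At r₂: circular v_c2 = √(μ/r₂) = 1460 m/s; transfer-apoapsis v_a = √[μ(2/r₂ − 1/a_t)] = 803.2 m/s.
Δv₂ = v_c2 − v_a = 656.5 m/s.
Total Δv = Δv₁ + Δv₂ = 1703 m/s.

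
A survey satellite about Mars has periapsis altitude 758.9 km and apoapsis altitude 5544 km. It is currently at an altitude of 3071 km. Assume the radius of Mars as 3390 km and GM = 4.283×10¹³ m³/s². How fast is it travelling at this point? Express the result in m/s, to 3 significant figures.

v ≈ 2590 m/s

r_p = 3390 + 758.9 = 4148.9 km = 4.1489×10⁶ m.
r_a = 3390 + 5544 = 8934.0 km = 8.9340×10⁶ m.
r = 3390 + 3071 = 6461.0 km = 6.461×10⁶ m.
Semi-major axis a = (r_p + r_a)/2 = 6541.4 km = 6.541×10⁶ m.
Vis-viva: v² = μ(2/r − 1/a) = 4.283×10¹³ × (3.095×10⁻⁷ − 1.529×10⁻⁷) = 6.711×10⁶ m²/s².
v = 2590 m/s.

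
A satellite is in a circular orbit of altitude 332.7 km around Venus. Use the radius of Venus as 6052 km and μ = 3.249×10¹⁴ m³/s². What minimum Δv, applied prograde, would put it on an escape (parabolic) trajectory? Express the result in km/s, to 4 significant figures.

Δv ≈ 2.955 km/s

r = 6052 + 332.7 = 6384.7 km = 6.3847×10⁶ m.
Circular speed v_c = √(μ/r) = 7134 m/s.
Escape speed v_esc = √(2μ/r) = √2 × v_c = 10090 m/s.
Δv = v_esc − v_c = 2955 m/s = 2.955 km/s.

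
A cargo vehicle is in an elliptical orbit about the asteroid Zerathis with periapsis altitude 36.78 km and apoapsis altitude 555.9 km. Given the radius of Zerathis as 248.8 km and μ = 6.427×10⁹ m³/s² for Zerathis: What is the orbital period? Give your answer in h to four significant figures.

r_p = 248.8 + 36.78 = 285.58 km = 2.8558×10⁵ m.
r_a = 248.8 + 555.9 = 804.70 km = 8.0470×10⁵ m.
Semi-major axis a = (r_p + r_a)/2 = (285.58 + 804.70)/2 = 545.14 km = 5.451×10⁵ m.
By Kepler's third law T = 2π√(a³/μ) = 2π × 5.021×10³ = 3.155×10⁴ s.
= 8.763 h.

T ≈ 8.763 h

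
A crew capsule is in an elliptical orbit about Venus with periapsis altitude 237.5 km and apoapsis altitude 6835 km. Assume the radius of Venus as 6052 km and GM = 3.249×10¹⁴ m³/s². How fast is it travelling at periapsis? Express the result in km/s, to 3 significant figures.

r_p = 6052 + 237.5 = 6289.5 km = 6.2895×10⁶ m.
r_a = 6052 + 6835 = 12887 km = 1.2887×10⁷ m.
Semi-major axis a = (r_p + r_a)/2 = 9588.2 km = 9.588×10⁶ m.
Vis-viva: v² = μ(2/r − 1/a) = 3.249×10¹⁴ × (3.180×10⁻⁷ − 1.043×10⁻⁷) = 6.943×10⁷ m²/s².
v = 8332 m/s = 8.332 km/s.

v ≈ 8.33 km/s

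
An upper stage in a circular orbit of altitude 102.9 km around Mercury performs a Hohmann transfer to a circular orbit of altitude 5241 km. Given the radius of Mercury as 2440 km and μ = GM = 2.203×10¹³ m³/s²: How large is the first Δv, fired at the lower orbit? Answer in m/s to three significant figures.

Δv ≈ 665 m/s

r₁ = 2440 + 102.9 = 2542.9 km = 2.5429×10⁶ m.
r₂ = 2440 + 5241 = 7681.0 km = 7.6810×10⁶ m.
Transfer ellipse a_t = (r₁ + r₂)/2 = 5.112×10⁶ m.
At r₁: circular v_c1 = √(μ/r₁) = 2943 m/s; transfer-periherm v_p = √[μ(2/r₁ − 1/a_t)] = 3608 m/s.
Δv₁ = v_p − v_c1 = 664.6 m/s.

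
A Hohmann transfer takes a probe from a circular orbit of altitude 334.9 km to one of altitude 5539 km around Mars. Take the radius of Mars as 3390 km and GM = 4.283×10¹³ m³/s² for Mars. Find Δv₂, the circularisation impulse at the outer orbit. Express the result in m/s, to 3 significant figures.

Δv ≈ 510 m/s

r₁ = 3390 + 334.9 = 3724.9 km = 3.7249×10⁶ m.
r₂ = 3390 + 5539 = 8929.0 km = 8.9290×10⁶ m.
Transfer ellipse a_t = (r₁ + r₂)/2 = 6.327×10⁶ m.
At r₁: circular v_c1 = √(μ/r₁) = 3391 m/s; transfer-periapsis v_p = √[μ(2/r₁ − 1/a_t)] = 4028 m/s.
At r₂: circular v_c2 = √(μ/r₂) = 2190 m/s; transfer-apoapsis v_a = √[μ(2/r₂ − 1/a_t)] = 1680 m/s.
Δv₂ = v_c2 − v_a = 509.7 m/s.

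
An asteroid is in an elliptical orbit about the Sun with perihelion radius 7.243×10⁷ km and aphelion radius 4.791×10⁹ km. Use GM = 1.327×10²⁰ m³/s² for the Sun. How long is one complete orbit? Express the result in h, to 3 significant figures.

T ≈ 575000 h

Semi-major axis a = (r_p + r_a)/2 = (7.2430×10⁷ + 4.7910×10⁹)/2 = 2.4317×10⁹ km = 2.432×10¹² m.
By Kepler's third law T = 2π√(a³/μ) = 2π × 3.292×10⁸ = 2.068×10⁹ s.
= 5.745×10⁵ h.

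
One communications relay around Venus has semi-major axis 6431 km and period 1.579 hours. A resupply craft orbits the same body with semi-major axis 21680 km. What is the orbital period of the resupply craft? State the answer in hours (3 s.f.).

Kepler's third law: T² ∝ a³, so T₂ = T₁ (a₂/a₁)^(3/2).
a₂/a₁ = 3.371, (a₂/a₁)^(3/2) = 6.190.
T₂ = 1.579 × 6.190 = 9.774 hours.

T₂ ≈ 9.77 hours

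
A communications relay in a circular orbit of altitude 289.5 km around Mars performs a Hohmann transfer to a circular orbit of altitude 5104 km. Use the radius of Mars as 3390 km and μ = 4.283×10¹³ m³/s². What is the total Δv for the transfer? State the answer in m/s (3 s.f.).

r₁ = 3390 + 289.5 = 3679.5 km = 3.6795×10⁶ m.
r₂ = 3390 + 5104 = 8494.0 km = 8.4940×10⁶ m.
Transfer ellipse a_t = (r₁ + r₂)/2 = 6.087×10⁶ m.
At r₁: circular v_c1 = √(μ/r₁) = 3412 m/s; transfer-periapsis v_p = √[μ(2/r₁ − 1/a_t)] = 4030 m/s.
Δv₁ = v_p − v_c1 = 618.6 m/s.
At r₂: circular v_c2 = √(μ/r₂) = 2246 m/s; transfer-apoapsis v_a = √[μ(2/r₂ − 1/a_t)] = 1746 m/s.
Δv₂ = v_c2 − v_a = 499.6 m/s.
Total Δv = Δv₁ + Δv₂ = 1118 m/s.

Δv_total ≈ 1120 m/s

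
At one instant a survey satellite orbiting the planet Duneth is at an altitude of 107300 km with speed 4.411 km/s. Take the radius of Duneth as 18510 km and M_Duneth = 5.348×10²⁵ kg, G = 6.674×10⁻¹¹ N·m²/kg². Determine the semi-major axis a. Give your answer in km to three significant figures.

μ = GM = 6.674×10⁻¹¹ × 5.348×10²⁵ = 3.569×10¹⁵ m³/s².
r = 18510 + 107300 = 1.2581×10⁵ km = 1.258×10⁸ m.
Specific orbital energy ε = v²/2 − μ/r = (4411)²/2 − 3.569×10¹⁵/1.258×10⁸ = -1.864×10⁷ J/kg.
Since ε = −μ/(2a), a = −μ/(2ε) = 9.573×10⁷ m = 95733 km.

a ≈ 95700 km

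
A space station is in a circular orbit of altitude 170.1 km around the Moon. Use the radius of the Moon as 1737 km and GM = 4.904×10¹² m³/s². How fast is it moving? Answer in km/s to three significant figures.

r = 1737 + 170.1 = 1907.1 km = 1.9071×10⁶ m.
For a circular orbit v = √(μ/r) = √(4.904×10¹² / 1.907×10⁶) = √(2.571×10⁶) = 1604 m/s.
That is 1.604 km/s.

v ≈ 1.60 km/s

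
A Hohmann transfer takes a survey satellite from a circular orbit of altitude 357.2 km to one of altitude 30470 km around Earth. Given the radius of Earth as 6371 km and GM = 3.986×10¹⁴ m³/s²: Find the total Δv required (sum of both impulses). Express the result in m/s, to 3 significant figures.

Δv_total ≈ 3770 m/s

r₁ = 6371 + 357.2 = 6728.2 km = 6.7282×10⁶ m.
r₂ = 6371 + 30470 = 36841 km = 3.6841×10⁷ m.
Transfer ellipse a_t = (r₁ + r₂)/2 = 2.178×10⁷ m.
At r₁: circular v_c1 = √(μ/r₁) = 7697 m/s; transfer-perigee v_p = √[μ(2/r₁ − 1/a_t)] = 10010 m/s.
Δv₁ = v_p − v_c1 = 2312 m/s.
At r₂: circular v_c2 = √(μ/r₂) = 3289 m/s; transfer-apogee v_a = √[μ(2/r₂ − 1/a_t)] = 1828 m/s.
Δv₂ = v_c2 − v_a = 1461 m/s.
Total Δv = Δv₁ + Δv₂ = 3774 m/s.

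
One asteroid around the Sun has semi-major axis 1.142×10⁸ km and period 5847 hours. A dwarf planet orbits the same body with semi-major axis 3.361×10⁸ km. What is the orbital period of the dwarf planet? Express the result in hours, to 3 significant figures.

Kepler's third law: T² ∝ a³, so T₂ = T₁ (a₂/a₁)^(3/2).
a₂/a₁ = 2.943, (a₂/a₁)^(3/2) = 5.049.
T₂ = 5847 × 5.049 = 29520 hours.

T₂ ≈ 29500 hours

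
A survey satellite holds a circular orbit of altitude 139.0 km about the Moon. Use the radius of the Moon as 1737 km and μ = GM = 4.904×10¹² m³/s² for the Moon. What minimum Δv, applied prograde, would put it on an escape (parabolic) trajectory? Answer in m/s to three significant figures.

Δv ≈ 670 m/s

r = 1737 + 139.0 = 1876.0 km = 1.8760×10⁶ m.
Circular speed v_c = √(μ/r) = 1617 m/s.
Escape speed v_esc = √(2μ/r) = √2 × v_c = 2287 m/s.
Δv = v_esc − v_c = 669.7 m/s.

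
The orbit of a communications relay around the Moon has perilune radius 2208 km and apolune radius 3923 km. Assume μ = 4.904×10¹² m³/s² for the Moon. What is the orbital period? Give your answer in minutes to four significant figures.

T ≈ 253.8 minutes

Semi-major axis a = (r_p + r_a)/2 = (2208.0 + 3923.0)/2 = 3065.5 km = 3.066×10⁶ m.
By Kepler's third law T = 2π√(a³/μ) = 2π × 2.424×10³ = 1.523×10⁴ s.
= 253.8 minutes.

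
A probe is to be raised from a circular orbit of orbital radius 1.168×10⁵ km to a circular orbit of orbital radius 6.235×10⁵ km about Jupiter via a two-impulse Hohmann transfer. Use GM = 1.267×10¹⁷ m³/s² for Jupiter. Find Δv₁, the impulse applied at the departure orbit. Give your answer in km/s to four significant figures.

Δv ≈ 9.810 km/s

r₁ = 1.168×10⁵ km = 1.168×10⁸ m.
r₂ = 6.235×10⁵ km = 6.235×10⁸ m.
Transfer ellipse a_t = (r₁ + r₂)/2 = 3.702×10⁸ m.
At r₁: circular v_c1 = √(μ/r₁) = 32940 m/s; transfer-perijove v_p = √[μ(2/r₁ − 1/a_t)] = 42750 m/s.
Δv₁ = v_p − v_c1 = 9810 m/s.
= 9.810 km/s.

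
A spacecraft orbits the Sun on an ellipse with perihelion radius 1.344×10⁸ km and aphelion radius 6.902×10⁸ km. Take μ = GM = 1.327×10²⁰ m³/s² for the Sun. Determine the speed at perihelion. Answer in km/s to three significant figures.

v ≈ 40.7 km/s

Semi-major axis a = (r_p + r_a)/2 = 4.1230×10⁸ km = 4.123×10¹¹ m.
Vis-viva: v² = μ(2/r − 1/a) = 1.327×10²⁰ × (1.488×10⁻¹¹ − 2.425×10⁻¹²) = 1.653×10⁹ m²/s².
v = 40660 m/s = 40.66 km/s.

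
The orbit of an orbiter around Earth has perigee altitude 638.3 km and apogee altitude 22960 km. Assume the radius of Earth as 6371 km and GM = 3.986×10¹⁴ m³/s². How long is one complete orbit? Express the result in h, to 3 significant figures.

r_p = 6371 + 638.3 = 7009.3 km = 7.0093×10⁶ m.
r_a = 6371 + 22960 = 29331 km = 2.9331×10⁷ m.
Semi-major axis a = (r_p + r_a)/2 = (7009.3 + 29331)/2 = 18170 km = 1.817×10⁷ m.
By Kepler's third law T = 2π√(a³/μ) = 2π × 3.879×10³ = 2.438×10⁴ s.
= 6.771 h.

T ≈ 6.77 h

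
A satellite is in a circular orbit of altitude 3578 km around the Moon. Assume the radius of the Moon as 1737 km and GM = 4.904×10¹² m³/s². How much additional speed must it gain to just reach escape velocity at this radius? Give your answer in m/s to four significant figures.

r = 1737 + 3578 = 5315.0 km = 5.3150×10⁶ m.
Circular speed v_c = √(μ/r) = 960.6 m/s.
Escape speed v_esc = √(2μ/r) = √2 × v_c = 1358 m/s.
Δv = v_esc − v_c = 397.9 m/s.

Δv ≈ 397.9 m/s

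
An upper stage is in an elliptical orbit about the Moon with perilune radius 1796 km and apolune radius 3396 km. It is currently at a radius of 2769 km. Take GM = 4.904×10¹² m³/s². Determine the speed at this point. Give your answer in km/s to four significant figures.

v ≈ 1.286 km/s

Semi-major axis a = (r_p + r_a)/2 = 2596.0 km = 2.596×10⁶ m.
Vis-viva: v² = μ(2/r − 1/a) = 4.904×10¹² × (7.223×10⁻⁷ − 3.852×10⁻⁷) = 1.653×10⁶ m²/s².
v = 1286 m/s = 1.286 km/s.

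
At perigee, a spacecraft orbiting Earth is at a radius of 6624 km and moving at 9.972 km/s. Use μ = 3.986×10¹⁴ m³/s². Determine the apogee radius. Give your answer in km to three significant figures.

r_p = 6.624×10⁶ m.
Specific energy ε = v²/2 − μ/r = -1.045×10⁷ J/kg, so a = −μ/(2ε) = 1.906×10⁷ m.
The apsides satisfy r_p + r_a = 2a, so the apogee radius is 2a − r_p = 3.150×10⁷ m = 31502 km.

apogee radius ≈ 31500 km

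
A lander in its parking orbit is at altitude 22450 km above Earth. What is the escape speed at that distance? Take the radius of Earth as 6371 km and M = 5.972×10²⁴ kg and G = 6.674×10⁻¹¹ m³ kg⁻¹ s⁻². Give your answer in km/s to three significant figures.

μ = GM = 6.674×10⁻¹¹ × 5.972×10²⁴ = 3.986×10¹⁴ m³/s².
r = 6371 + 22450 = 28821 km = 2.8821×10⁷ m.
Escape speed v_esc = √(2μ/r) = √(2 × 3.986×10¹⁴ / 2.882×10⁷) = √(2.766×10⁷) = 5259 m/s.
= 5.259 km/s.

v_esc ≈ 5.26 km/s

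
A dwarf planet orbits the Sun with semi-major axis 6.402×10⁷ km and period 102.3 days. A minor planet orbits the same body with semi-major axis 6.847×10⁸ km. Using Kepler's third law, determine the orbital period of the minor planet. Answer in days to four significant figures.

Kepler's third law: T² ∝ a³, so T₂ = T₁ (a₂/a₁)^(3/2).
a₂/a₁ = 10.70, (a₂/a₁)^(3/2) = 34.98.
T₂ = 102.3 × 34.98 = 3578 days.

T₂ ≈ 3578 days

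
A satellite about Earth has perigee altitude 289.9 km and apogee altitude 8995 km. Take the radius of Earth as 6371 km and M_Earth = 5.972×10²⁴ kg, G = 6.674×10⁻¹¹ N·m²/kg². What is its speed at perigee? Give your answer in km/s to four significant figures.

v ≈ 9.137 km/s

μ = GM = 6.674×10⁻¹¹ × 5.972×10²⁴ = 3.986×10¹⁴ m³/s².
r_p = 6371 + 289.9 = 6660.9 km = 6.6609×10⁶ m.
r_a = 6371 + 8995 = 15366 km = 1.5366×10⁷ m.
Semi-major axis a = (r_p + r_a)/2 = 11013 km = 1.101×10⁷ m.
Vis-viva: v² = μ(2/r − 1/a) = 3.986×10¹⁴ × (3.003×10⁻⁷ − 9.080×10⁻⁸) = 8.349×10⁷ m²/s².
v = 9137 m/s = 9.137 km/s.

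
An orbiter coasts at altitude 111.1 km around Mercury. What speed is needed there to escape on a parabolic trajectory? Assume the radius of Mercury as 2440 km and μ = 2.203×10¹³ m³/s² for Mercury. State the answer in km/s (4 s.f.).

v_esc ≈ 4.156 km/s

r = 2440 + 111.1 = 2551.1 km = 2.5511×10⁶ m.
Escape speed v_esc = √(2μ/r) = √(2 × 2.203×10¹³ / 2.551×10⁶) = √(1.727×10⁷) = 4156 m/s.
= 4.156 km/s.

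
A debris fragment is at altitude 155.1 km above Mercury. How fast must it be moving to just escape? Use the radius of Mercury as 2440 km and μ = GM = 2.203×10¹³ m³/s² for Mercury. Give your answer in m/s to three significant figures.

r = 2440 + 155.1 = 2595.1 km = 2.5951×10⁶ m.
Escape speed v_esc = √(2μ/r) = √(2 × 2.203×10¹³ / 2.595×10⁶) = √(1.698×10⁷) = 4120 m/s.

v_esc ≈ 4120 m/s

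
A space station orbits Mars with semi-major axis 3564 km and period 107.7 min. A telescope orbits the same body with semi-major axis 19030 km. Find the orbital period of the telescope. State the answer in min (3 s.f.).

T₂ ≈ 1330 min

Kepler's third law: T² ∝ a³, so T₂ = T₁ (a₂/a₁)^(3/2).
a₂/a₁ = 5.340, (a₂/a₁)^(3/2) = 12.34.
T₂ = 107.7 × 12.34 = 1329 min.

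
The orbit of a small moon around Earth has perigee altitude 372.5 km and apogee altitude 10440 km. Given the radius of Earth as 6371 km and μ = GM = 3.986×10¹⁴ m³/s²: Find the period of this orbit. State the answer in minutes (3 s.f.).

r_p = 6371 + 372.5 = 6743.5 km = 6.7435×10⁶ m.
r_a = 6371 + 10440 = 16811 km = 1.6811×10⁷ m.
Semi-major axis a = (r_p + r_a)/2 = (6743.5 + 16811)/2 = 11777 km = 1.178×10⁷ m.
By Kepler's third law T = 2π√(a³/μ) = 2π × 2.024×10³ = 1.272×10⁴ s.
= 212.0 minutes.

T ≈ 212 minutes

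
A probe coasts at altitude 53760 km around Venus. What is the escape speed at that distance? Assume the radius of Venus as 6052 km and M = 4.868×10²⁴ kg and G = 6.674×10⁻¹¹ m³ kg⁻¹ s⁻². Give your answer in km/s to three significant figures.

μ = GM = 6.674×10⁻¹¹ × 4.868×10²⁴ = 3.249×10¹⁴ m³/s².
r = 6052 + 53760 = 59812 km = 5.9812×10⁷ m.
Escape speed v_esc = √(2μ/r) = √(2 × 3.249×10¹⁴ / 5.981×10⁷) = √(1.086×10⁷) = 3296 m/s.
= 3.296 km/s.

v_esc ≈ 3.30 km/s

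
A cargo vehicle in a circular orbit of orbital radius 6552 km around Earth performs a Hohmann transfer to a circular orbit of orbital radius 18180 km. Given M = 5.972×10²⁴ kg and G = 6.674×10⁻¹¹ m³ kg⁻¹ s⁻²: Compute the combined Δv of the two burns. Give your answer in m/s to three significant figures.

Δv_total ≈ 2930 m/s

μ = GM = 6.674×10⁻¹¹ × 5.972×10²⁴ = 3.986×10¹⁴ m³/s².
r₁ = 6552 km = 6.552×10⁶ m.
r₂ = 18180 km = 1.818×10⁷ m.
Transfer ellipse a_t = (r₁ + r₂)/2 = 1.237×10⁷ m.
At r₁: circular v_c1 = √(μ/r₁) = 7799 m/s; transfer-perigee v_p = √[μ(2/r₁ − 1/a_t)] = 9457 m/s.
Δv₁ = v_p − v_c1 = 1657 m/s.
At r₂: circular v_c2 = √(μ/r₂) = 4682 m/s; transfer-apogee v_a = √[μ(2/r₂ − 1/a_t)] = 3408 m/s.
Δv₂ = v_c2 − v_a = 1274 m/s.
Total Δv = Δv₁ + Δv₂ = 2931 m/s.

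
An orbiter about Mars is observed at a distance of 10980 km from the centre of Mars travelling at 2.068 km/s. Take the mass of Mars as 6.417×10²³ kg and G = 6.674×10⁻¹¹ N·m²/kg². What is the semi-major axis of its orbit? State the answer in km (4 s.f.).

μ = GM = 6.674×10⁻¹¹ × 6.417×10²³ = 4.283×10¹³ m³/s².
r = 1.098×10⁷ m.
Specific orbital energy ε = v²/2 − μ/r = (2068)²/2 − 4.283×10¹³/1.098×10⁷ = -1.762×10⁶ J/kg.
Since ε = −μ/(2a), a = −μ/(2ε) = 1.215×10⁷ m = 12152 km.

a ≈ 12150 km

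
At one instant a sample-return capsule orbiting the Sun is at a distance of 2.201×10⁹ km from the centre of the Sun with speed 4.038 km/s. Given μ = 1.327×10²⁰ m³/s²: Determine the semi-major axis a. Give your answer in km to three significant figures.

r = 2.201×10¹² m.
Vis-viva rearranged: 1/a = 2/r − v²/μ = 9.087×10⁻¹³ − 1.229×10⁻¹³ = 7.858×10⁻¹³ m⁻¹.
a = 1.273×10¹² m = 1.2726×10⁹ km.

a ≈ 1.27×10⁹ km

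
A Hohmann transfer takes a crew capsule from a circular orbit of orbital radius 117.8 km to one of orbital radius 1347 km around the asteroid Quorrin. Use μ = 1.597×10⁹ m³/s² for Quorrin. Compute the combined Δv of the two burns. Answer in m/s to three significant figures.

Δv_total ≈ 62.1 m/s

r₁ = 117.8 km = 1.178×10⁵ m.
r₂ = 1347 km = 1.347×10⁶ m.
Transfer ellipse a_t = (r₁ + r₂)/2 = 7.324×10⁵ m.
At r₁: circular v_c1 = √(μ/r₁) = 116.4 m/s; transfer-periapsis v_p = √[μ(2/r₁ − 1/a_t)] = 157.9 m/s.
Δv₁ = v_p − v_c1 = 41.47 m/s.
At r₂: circular v_c2 = √(μ/r₂) = 34.43 m/s; transfer-apoapsis v_a = √[μ(2/r₂ − 1/a_t)] = 13.81 m/s.
Δv₂ = v_c2 − v_a = 20.62 m/s.
Total Δv = Δv₁ + Δv₂ = 62.09 m/s.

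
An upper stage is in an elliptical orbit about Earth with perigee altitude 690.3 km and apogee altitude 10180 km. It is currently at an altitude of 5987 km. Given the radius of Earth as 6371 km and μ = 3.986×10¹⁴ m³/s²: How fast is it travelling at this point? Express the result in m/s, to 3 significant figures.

v ≈ 5540 m/s

r_p = 6371 + 690.3 = 7061.3 km = 7.0613×10⁶ m.
r_a = 6371 + 10180 = 16551 km = 1.6551×10⁷ m.
r = 6371 + 5987 = 12358 km = 1.236×10⁷ m.
Semi-major axis a = (r_p + r_a)/2 = 11806 km = 1.181×10⁷ m.
Vis-viva: v² = μ(2/r − 1/a) = 3.986×10¹⁴ × (1.618×10⁻⁷ − 8.470×10⁻⁸) = 3.075×10⁷ m²/s².
v = 5545 m/s.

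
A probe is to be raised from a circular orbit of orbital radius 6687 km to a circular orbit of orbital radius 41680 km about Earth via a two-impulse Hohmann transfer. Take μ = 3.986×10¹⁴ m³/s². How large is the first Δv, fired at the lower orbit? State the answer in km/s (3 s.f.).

r₁ = 6687 km = 6.687×10⁶ m.
r₂ = 41680 km = 4.168×10⁷ m.
Transfer ellipse a_t = (r₁ + r₂)/2 = 2.418×10⁷ m.
At r₁: circular v_c1 = √(μ/r₁) = 7721 m/s; transfer-perigee v_p = √[μ(2/r₁ − 1/a_t)] = 10140 m/s.
Δv₁ = v_p − v_c1 = 2415 m/s.
= 2.415 km/s.

Δv ≈ 2.42 km/s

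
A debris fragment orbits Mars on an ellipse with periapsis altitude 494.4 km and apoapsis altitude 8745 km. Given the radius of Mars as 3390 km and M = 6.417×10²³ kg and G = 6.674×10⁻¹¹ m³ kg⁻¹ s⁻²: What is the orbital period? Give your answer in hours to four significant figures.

T ≈ 6.046 hours

μ = GM = 6.674×10⁻¹¹ × 6.417×10²³ = 4.283×10¹³ m³/s².
r_p = 3390 + 494.4 = 3884.4 km = 3.8844×10⁶ m.
r_a = 3390 + 8745 = 12135 km = 1.2135×10⁷ m.
Semi-major axis a = (r_p + r_a)/2 = (3884.4 + 12135)/2 = 8009.7 km = 8.010×10⁶ m.
By Kepler's third law T = 2π√(a³/μ) = 2π × 3.464×10³ = 2.176×10⁴ s.
= 6.046 hours.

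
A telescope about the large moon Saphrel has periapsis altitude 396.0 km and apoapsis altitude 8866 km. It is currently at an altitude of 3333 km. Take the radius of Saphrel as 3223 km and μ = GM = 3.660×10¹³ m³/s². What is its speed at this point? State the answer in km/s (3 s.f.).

r_p = 3223 + 396.0 = 3619.0 km = 3.6190×10⁶ m.
r_a = 3223 + 8866 = 12089 km = 1.2089×10⁷ m.
r = 3223 + 3333 = 6556.0 km = 6.556×10⁶ m.
Semi-major axis a = (r_p + r_a)/2 = 7854.0 km = 7.854×10⁶ m.
Vis-viva: v² = μ(2/r − 1/a) = 3.660×10¹³ × (3.051×10⁻⁷ − 1.273×10⁻⁷) = 6.505×10⁶ m²/s².
v = 2551 m/s = 2.551 km/s.

v ≈ 2.55 km/s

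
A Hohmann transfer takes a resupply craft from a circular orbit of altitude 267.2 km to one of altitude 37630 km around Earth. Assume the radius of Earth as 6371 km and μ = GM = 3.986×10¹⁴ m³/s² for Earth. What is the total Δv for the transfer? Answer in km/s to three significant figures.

Δv_total ≈ 3.93 km/s

r₁ = 6371 + 267.2 = 6638.2 km = 6.6382×10⁶ m.
r₂ = 6371 + 37630 = 44001 km = 4.4001×10⁷ m.
Transfer ellipse a_t = (r₁ + r₂)/2 = 2.532×10⁷ m.
At r₁: circular v_c1 = √(μ/r₁) = 7749 m/s; transfer-perigee v_p = √[μ(2/r₁ − 1/a_t)] = 10220 m/s.
Δv₁ = v_p − v_c1 = 2466 m/s.
At r₂: circular v_c2 = √(μ/r₂) = 3010 m/s; transfer-apogee v_a = √[μ(2/r₂ − 1/a_t)] = 1541 m/s.
Δv₂ = v_c2 − v_a = 1469 m/s.
Total Δv = Δv₁ + Δv₂ = 3935 m/s = 3.935 km/s.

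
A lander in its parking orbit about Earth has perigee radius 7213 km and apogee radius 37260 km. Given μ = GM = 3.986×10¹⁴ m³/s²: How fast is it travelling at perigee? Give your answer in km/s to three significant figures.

v ≈ 9.62 km/s

Semi-major axis a = (r_p + r_a)/2 = 22236 km = 2.224×10⁷ m.
Vis-viva: v² = μ(2/r − 1/a) = 3.986×10¹⁴ × (2.773×10⁻⁷ − 4.497×10⁻⁸) = 9.260×10⁷ m²/s².
v = 9623 m/s = 9.623 km/s.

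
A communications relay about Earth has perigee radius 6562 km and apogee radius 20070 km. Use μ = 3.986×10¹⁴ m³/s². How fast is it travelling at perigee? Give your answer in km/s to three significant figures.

Semi-major axis a = (r_p + r_a)/2 = 13316 km = 1.332×10⁷ m.
Vis-viva: v² = μ(2/r − 1/a) = 3.986×10¹⁴ × (3.048×10⁻⁷ − 7.510×10⁻⁸) = 9.155×10⁷ m²/s².
v = 9568 m/s = 9.568 km/s.

v ≈ 9.57 km/s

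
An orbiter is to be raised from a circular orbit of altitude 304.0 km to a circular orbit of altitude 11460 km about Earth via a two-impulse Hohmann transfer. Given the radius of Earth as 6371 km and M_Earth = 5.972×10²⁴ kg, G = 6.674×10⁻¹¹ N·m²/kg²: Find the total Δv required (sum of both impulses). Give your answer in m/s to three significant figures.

Δv_total ≈ 2830 m/s

μ = GM = 6.674×10⁻¹¹ × 5.972×10²⁴ = 3.986×10¹⁴ m³/s².
r₁ = 6371 + 304.0 = 6675.0 km = 6.6750×10⁶ m.
r₂ = 6371 + 11460 = 17831 km = 1.7831×10⁷ m.
Transfer ellipse a_t = (r₁ + r₂)/2 = 1.225×10⁷ m.
At r₁: circular v_c1 = √(μ/r₁) = 7727 m/s; transfer-perigee v_p = √[μ(2/r₁ − 1/a_t)] = 9322 m/s.
Δv₁ = v_p − v_c1 = 1594 m/s.
At r₂: circular v_c2 = √(μ/r₂) = 4728 m/s; transfer-apogee v_a = √[μ(2/r₂ − 1/a_t)] = 3490 m/s.
Δv₂ = v_c2 − v_a = 1238 m/s.
Total Δv = Δv₁ + Δv₂ = 2833 m/s.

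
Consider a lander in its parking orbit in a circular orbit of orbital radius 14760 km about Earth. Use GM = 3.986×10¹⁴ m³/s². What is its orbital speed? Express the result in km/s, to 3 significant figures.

r = 14760 km = 1.476×10⁷ m.
For a circular orbit v = √(μ/r) = √(3.986×10¹⁴ / 1.476×10⁷) = √(2.701×10⁷) = 5197 m/s.
That is 5.197 km/s.

v ≈ 5.20 km/s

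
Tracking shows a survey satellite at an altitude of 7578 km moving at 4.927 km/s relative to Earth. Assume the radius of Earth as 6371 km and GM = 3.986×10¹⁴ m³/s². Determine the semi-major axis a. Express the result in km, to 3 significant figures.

r = 6371 + 7578 = 13949 km = 1.395×10⁷ m.
Specific orbital energy ε = v²/2 − μ/r = (4927)²/2 − 3.986×10¹⁴/1.395×10⁷ = -1.644×10⁷ J/kg.
Since ε = −μ/(2a), a = −μ/(2ε) = 1.212×10⁷ m = 12124 km.

a ≈ 12100 km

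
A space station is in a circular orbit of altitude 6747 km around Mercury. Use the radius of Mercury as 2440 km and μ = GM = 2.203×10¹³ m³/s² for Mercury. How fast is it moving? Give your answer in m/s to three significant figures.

r = 2440 + 6747 = 9187.0 km = 9.1870×10⁶ m.
For a circular orbit v = √(μ/r) = √(2.203×10¹³ / 9.187×10⁶) = √(2.398×10⁶) = 1549 m/s.

v ≈ 1550 m/s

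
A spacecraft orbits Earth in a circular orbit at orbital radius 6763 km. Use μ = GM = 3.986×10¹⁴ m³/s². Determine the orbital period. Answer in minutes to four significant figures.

r = 6763 km = 6.763×10⁶ m.
Kepler's third law: T = 2π√(r³/μ) = 2π√((6.763×10⁶)³ / 3.986×10¹⁴).
r³/μ = 7.760×10⁵ s², so T = 2π × 8.809×10² = 5.535×10³ s.
Converting: 5.535×10³ s ÷ 60.00 = 92.25 minutes.

T ≈ 92.25 minutes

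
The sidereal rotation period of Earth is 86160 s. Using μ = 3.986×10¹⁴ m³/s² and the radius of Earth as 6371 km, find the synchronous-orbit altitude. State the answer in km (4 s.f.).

A synchronous orbit has period T, so by Kepler's third law a = (μT²/4π²)^(1/3).
μT²/4π² = 3.986×10¹⁴ × (8.616×10⁴)² / 39.48 = 7.495×10²² m³.
a = 4.216×10⁷ m = 42163 km.
Altitude h = a − R = 42163 − 6371 = 35792 km.

h_sync ≈ 35790 km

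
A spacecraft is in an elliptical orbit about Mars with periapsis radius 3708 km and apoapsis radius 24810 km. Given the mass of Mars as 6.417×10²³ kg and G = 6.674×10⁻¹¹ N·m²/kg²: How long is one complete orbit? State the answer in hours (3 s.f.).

μ = GM = 6.674×10⁻¹¹ × 6.417×10²³ = 4.283×10¹³ m³/s².
Semi-major axis a = (r_p + r_a)/2 = (3708.0 + 24810)/2 = 14259 km = 1.426×10⁷ m.
By Kepler's third law T = 2π√(a³/μ) = 2π × 8.228×10³ = 5.170×10⁴ s.
= 14.36 hours.

T ≈ 14.4 hours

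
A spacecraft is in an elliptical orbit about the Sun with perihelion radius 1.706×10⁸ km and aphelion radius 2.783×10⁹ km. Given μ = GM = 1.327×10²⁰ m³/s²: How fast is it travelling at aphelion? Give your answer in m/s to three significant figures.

v ≈ 2350 m/s

Semi-major axis a = (r_p + r_a)/2 = 1.4768×10⁹ km = 1.477×10¹² m.
Vis-viva: v² = μ(2/r − 1/a) = 1.327×10²⁰ × (7.186×10⁻¹³ − 6.771×10⁻¹³) = 5.508×10⁶ m²/s².
v = 2347 m/s.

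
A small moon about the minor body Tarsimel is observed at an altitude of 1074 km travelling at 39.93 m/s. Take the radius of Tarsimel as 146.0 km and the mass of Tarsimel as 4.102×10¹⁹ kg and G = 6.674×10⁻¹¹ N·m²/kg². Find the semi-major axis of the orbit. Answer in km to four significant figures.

μ = GM = 6.674×10⁻¹¹ × 4.102×10¹⁹ = 2.738×10⁹ m³/s².
r = 146.0 + 1074 = 1220.0 km = 1.220×10⁶ m.
Specific orbital energy ε = v²/2 − μ/r = (39.93)²/2 − 2.738×10⁹/1.220×10⁶ = -1.447×10³ J/kg.
Since ε = −μ/(2a), a = −μ/(2ε) = 9.461×10⁵ m = 946.12 km.

a ≈ 946.1 km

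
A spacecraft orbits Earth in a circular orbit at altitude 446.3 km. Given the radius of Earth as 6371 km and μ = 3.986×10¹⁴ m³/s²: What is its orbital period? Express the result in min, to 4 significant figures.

r = 6371 + 446.3 = 6817.3 km = 6.8173×10⁶ m.
Kepler's third law: T = 2π√(r³/μ) = 2π√((6.817×10⁶)³ / 3.986×10¹⁴).
r³/μ = 7.949×10⁵ s², so T = 2π × 8.916×10² = 5.602×10³ s.
Converting: 5.602×10³ s ÷ 60.00 = 93.36 min.

T ≈ 93.36 min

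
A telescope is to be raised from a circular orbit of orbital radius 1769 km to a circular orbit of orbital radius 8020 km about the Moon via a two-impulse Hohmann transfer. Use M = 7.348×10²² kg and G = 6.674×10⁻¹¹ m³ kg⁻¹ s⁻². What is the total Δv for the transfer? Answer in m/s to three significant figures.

Δv_total ≈ 778 m/s

μ = GM = 6.674×10⁻¹¹ × 7.348×10²² = 4.904×10¹² m³/s².
r₁ = 1769 km = 1.769×10⁶ m.
r₂ = 8020 km = 8.020×10⁶ m.
Transfer ellipse a_t = (r₁ + r₂)/2 = 4.894×10⁶ m.
At r₁: circular v_c1 = √(μ/r₁) = 1665 m/s; transfer-perilune v_p = √[μ(2/r₁ − 1/a_t)] = 2131 m/s.
Δv₁ = v_p − v_c1 = 466.3 m/s.
At r₂: circular v_c2 = √(μ/r₂) = 782.0 m/s; transfer-apolune v_a = √[μ(2/r₂ − 1/a_t)] = 470.1 m/s.
Δv₂ = v_c2 − v_a = 311.9 m/s.
Total Δv = Δv₁ + Δv₂ = 778.2 m/s.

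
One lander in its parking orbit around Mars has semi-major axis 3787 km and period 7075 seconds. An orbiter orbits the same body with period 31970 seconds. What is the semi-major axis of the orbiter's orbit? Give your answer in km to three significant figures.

a₂ ≈ 10400 km

Kepler's third law: a³ ∝ T², so a₂ = a₁ (T₂/T₁)^(2/3).
T₂/T₁ = 4.519, (T₂/T₁)^(2/3) = 2.733.
a₂ = 3787 × 2.733 = 10350 km.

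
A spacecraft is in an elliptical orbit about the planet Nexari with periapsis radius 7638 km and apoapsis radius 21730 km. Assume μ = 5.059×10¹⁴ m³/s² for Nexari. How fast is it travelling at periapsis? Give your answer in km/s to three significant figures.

Semi-major axis a = (r_p + r_a)/2 = 14684 km = 1.468×10⁷ m.
Vis-viva: v² = μ(2/r − 1/a) = 5.059×10¹⁴ × (2.618×10⁻⁷ − 6.810×10⁻⁸) = 9.802×10⁷ m²/s².
v = 9900 m/s = 9.900 km/s.

v ≈ 9.90 km/s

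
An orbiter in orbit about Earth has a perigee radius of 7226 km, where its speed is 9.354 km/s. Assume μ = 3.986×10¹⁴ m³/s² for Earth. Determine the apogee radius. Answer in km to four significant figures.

apogee radius ≈ 27700 km

r_p = 7.226×10⁶ m.
Specific energy ε = v²/2 − μ/r = -1.141×10⁷ J/kg, so a = −μ/(2ε) = 1.746×10⁷ m.
The apsides satisfy r_p + r_a = 2a, so the apogee radius is 2a − r_p = 2.770×10⁷ m = 27698 km.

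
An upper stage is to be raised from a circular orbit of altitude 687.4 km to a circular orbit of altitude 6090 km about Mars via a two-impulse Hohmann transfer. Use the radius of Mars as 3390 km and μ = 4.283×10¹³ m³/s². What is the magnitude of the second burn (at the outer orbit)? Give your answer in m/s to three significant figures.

Δv ≈ 477 m/s

r₁ = 3390 + 687.4 = 4077.4 km = 4.0774×10⁶ m.
r₂ = 3390 + 6090 = 9480.0 km = 9.4800×10⁶ m.
Transfer ellipse a_t = (r₁ + r₂)/2 = 6.779×10⁶ m.
At r₁: circular v_c1 = √(μ/r₁) = 3241 m/s; transfer-periapsis v_p = √[μ(2/r₁ − 1/a_t)] = 3833 m/s.
At r₂: circular v_c2 = √(μ/r₂) = 2126 m/s; transfer-apoapsis v_a = √[μ(2/r₂ − 1/a_t)] = 1648 m/s.
Δv₂ = v_c2 − v_a = 477.0 m/s.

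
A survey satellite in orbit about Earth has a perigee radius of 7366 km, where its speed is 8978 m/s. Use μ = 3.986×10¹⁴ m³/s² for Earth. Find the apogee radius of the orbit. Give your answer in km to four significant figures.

r_p = 7.366×10⁶ m.
Specific energy ε = v²/2 − μ/r = -1.381×10⁷ J/kg, so a = −μ/(2ε) = 1.443×10⁷ m.
The apsides satisfy r_p + r_a = 2a, so the apogee radius is 2a − r_p = 2.149×10⁷ m = 21495 km.

apogee radius ≈ 21490 km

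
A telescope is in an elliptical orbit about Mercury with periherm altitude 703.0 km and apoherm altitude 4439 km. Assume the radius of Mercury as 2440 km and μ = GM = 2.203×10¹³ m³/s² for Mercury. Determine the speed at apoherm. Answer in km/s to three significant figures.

r_p = 2440 + 703.0 = 3143.0 km = 3.1430×10⁶ m.
r_a = 2440 + 4439 = 6879.0 km = 6.8790×10⁶ m.
Semi-major axis a = (r_p + r_a)/2 = 5011.0 km = 5.011×10⁶ m.
Vis-viva: v² = μ(2/r − 1/a) = 2.203×10¹³ × (2.907×10⁻⁷ − 1.996×10⁻⁷) = 2.009×10⁶ m²/s².
v = 1417 m/s = 1.417 km/s.

v ≈ 1.42 km/s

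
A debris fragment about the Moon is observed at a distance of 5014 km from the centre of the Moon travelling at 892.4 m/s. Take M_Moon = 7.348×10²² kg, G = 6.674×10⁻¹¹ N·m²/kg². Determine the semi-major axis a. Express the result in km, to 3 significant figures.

a ≈ 4230 km

μ = GM = 6.674×10⁻¹¹ × 7.348×10²² = 4.904×10¹² m³/s².
r = 5.014×10⁶ m.
Vis-viva rearranged: 1/a = 2/r − v²/μ = 3.989×10⁻⁷ − 1.624×10⁻⁷ = 2.365×10⁻⁷ m⁻¹.
a = 4.228×10⁶ m = 4228.5 km.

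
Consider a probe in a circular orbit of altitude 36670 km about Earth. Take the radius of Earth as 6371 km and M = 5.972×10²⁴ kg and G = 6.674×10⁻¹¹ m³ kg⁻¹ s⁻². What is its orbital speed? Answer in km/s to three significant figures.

μ = GM = 6.674×10⁻¹¹ × 5.972×10²⁴ = 3.986×10¹⁴ m³/s².
r = 6371 + 36670 = 43041 km = 4.3041×10⁷ m.
For a circular orbit v = √(μ/r) = √(3.986×10¹⁴ / 4.304×10⁷) = √(9.260×10⁶) = 3043 m/s.
That is 3.043 km/s.

v ≈ 3.04 km/s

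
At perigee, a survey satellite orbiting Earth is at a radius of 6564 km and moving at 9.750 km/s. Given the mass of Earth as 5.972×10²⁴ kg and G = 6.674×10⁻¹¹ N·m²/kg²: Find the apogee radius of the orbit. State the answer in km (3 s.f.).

apogee radius ≈ 23700 km

μ = GM = 6.674×10⁻¹¹ × 5.972×10²⁴ = 3.986×10¹⁴ m³/s².
r_p = 6.564×10⁶ m.
Specific energy ε = v²/2 − μ/r = -1.319×10⁷ J/kg, so a = −μ/(2ε) = 1.511×10⁷ m.
The apsides satisfy r_p + r_a = 2a, so the apogee radius is 2a − r_p = 2.365×10⁷ m = 23655 km.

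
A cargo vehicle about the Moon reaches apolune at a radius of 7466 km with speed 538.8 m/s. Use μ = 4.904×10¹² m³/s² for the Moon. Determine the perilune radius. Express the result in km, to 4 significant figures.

perilune radius ≈ 2118 km

r_a = 7.466×10⁶ m.
Specific energy ε = v²/2 − μ/r = -5.117×10⁵ J/kg, so a = −μ/(2ε) = 4.792×10⁶ m.
The apsides satisfy r_p + r_a = 2a, so the perilune radius is 2a − r_a = 2.118×10⁶ m = 2117.9 km.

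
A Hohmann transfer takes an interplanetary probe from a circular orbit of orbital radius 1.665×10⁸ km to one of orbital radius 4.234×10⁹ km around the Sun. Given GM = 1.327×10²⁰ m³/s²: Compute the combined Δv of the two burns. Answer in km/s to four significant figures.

Δv_total ≈ 14.99 km/s

r₁ = 1.665×10⁸ km = 1.665×10¹¹ m.
r₂ = 4.234×10⁹ km = 4.234×10¹² m.
Transfer ellipse a_t = (r₁ + r₂)/2 = 2.200×10¹² m.
At r₁: circular v_c1 = √(μ/r₁) = 28230 m/s; transfer-perihelion v_p = √[μ(2/r₁ − 1/a_t)] = 39160 m/s.
Δv₁ = v_p − v_c1 = 10930 m/s.
At r₂: circular v_c2 = √(μ/r₂) = 5598 m/s; transfer-aphelion v_a = √[μ(2/r₂ − 1/a_t)] = 1540 m/s.
Δv₂ = v_c2 − v_a = 4058 m/s.
Total Δv = Δv₁ + Δv₂ = 14990 m/s = 14.99 km/s.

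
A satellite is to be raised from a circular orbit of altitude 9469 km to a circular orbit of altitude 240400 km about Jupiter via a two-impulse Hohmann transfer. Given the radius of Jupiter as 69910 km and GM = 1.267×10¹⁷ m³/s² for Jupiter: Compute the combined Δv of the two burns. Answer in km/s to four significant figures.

r₁ = 69910 + 9469 = 79379 km = 7.9379×10⁷ m.
r₂ = 69910 + 240400 = 310310 km = 3.1031×10⁸ m.
Transfer ellipse a_t = (r₁ + r₂)/2 = 1.948×10⁸ m.
At r₁: circular v_c1 = √(μ/r₁) = 39950 m/s; transfer-perijove v_p = √[μ(2/r₁ − 1/a_t)] = 50420 m/s.
Δv₁ = v_p − v_c1 = 10470 m/s.
At r₂: circular v_c2 = √(μ/r₂) = 20210 m/s; transfer-apojove v_a = √[μ(2/r₂ − 1/a_t)] = 12900 m/s.
Δv₂ = v_c2 − v_a = 7309 m/s.
Total Δv = Δv₁ + Δv₂ = 17780 m/s = 17.78 km/s.

Δv_total ≈ 17.78 km/s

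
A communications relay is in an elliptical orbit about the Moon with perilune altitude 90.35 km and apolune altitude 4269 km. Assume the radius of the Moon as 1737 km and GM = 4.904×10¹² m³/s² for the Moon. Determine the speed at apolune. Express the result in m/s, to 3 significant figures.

r_p = 1737 + 90.35 = 1827.3 km = 1.8274×10⁶ m.
r_a = 1737 + 4269 = 6006.0 km = 6.0060×10⁶ m.
Semi-major axis a = (r_p + r_a)/2 = 3916.7 km = 3.917×10⁶ m.
Vis-viva: v² = μ(2/r − 1/a) = 4.904×10¹² × (3.330×10⁻⁷ − 2.553×10⁻⁷) = 3.810×10⁵ m²/s².
v = 617.2 m/s.

v ≈ 617 m/s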